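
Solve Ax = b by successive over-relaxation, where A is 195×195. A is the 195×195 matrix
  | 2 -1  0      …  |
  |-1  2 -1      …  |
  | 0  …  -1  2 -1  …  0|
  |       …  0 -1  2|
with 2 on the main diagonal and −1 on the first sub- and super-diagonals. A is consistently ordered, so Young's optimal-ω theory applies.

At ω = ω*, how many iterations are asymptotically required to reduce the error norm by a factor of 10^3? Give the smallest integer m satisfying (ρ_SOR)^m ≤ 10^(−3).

½·tridiag(1,0,1) at n=195: λ_k = cos(kπ/196); max |λ| at k=1 ⇒ ρ_J = cos(π/196) ≈ 0.9998715.
√(1−ρ_J²) = |sin(π/196)| = 0.0160278
ω* = 2 / (1 + 0.0160278) = 2 / 1.0160278 ≈ 1.9684501.
[ρ_SOR] ω* − 1 = 0.9684501.
(0.9684501)^m ≤ 10^{−3}  ⇒  m·ln(0.9684501) ≤ −3·ln10  ⇒  m ≥ 215.475  ⇒  m = 216

m = 216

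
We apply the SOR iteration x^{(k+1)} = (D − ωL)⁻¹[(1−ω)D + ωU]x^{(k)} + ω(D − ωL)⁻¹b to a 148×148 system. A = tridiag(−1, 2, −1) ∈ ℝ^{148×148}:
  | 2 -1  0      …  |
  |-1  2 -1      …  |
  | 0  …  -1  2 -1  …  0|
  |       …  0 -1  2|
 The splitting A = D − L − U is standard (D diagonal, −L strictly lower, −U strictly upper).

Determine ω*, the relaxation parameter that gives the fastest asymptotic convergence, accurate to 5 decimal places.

B_J for the 148×148 system has eigenvalues cos(kπ/149); ρ_J = cos(π/149) = 0.99978.
1 − cos²(π/149) = sin²(π/149) ⇒ √(1−ρ_J²) = sin(π/149) = 0.021083.
So ω* = 2/1.021083 = 1.95870 (Young).
ρ(B_{ω*}) = ω*−1 = 0.95870

ω* = 1.95870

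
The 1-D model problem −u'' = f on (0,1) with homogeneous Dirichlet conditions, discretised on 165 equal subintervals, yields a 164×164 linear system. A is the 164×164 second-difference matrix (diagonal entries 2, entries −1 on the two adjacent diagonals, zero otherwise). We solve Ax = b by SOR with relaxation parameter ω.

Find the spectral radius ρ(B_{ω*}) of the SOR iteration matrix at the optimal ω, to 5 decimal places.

With n=164, ρ(Jacobi) = cos(π/165) = 0.99982.
1 − cos²(π/165) = sin²(π/165) ⇒ √(1−ρ_J²) = sin(π/165) = 0.019039.
ω* = 2/(1 + 0.019039) = 2/1.019039 = 1.96263.
ρ_SOR = ω* − 1 ≈ 0.96263.

ρ_SOR = 0.96263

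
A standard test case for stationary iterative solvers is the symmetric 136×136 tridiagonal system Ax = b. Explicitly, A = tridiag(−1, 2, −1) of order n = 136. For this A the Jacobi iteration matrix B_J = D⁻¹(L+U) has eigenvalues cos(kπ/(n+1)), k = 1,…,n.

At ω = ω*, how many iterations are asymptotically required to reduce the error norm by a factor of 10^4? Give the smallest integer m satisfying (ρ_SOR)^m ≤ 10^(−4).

m = 201

½·tridiag(1,0,1) at n=136: λ_k = cos(kπ/137); max |λ| at k=1 ⇒ ρ_J = cos(π/137) ≈ 0.9997371.
root = sin(π/137) = 0.0229293  (since 1−cos² = sin²).
ω* = 2/(1+0.0229293) = 1.9551693
[ρ_SOR] ω* − 1 = 0.9551693.
For 4 digits: m = 4·ln10 / (−ln 0.9551693) = 9.21034/0.0458667 = 200.807; round up → m = 201.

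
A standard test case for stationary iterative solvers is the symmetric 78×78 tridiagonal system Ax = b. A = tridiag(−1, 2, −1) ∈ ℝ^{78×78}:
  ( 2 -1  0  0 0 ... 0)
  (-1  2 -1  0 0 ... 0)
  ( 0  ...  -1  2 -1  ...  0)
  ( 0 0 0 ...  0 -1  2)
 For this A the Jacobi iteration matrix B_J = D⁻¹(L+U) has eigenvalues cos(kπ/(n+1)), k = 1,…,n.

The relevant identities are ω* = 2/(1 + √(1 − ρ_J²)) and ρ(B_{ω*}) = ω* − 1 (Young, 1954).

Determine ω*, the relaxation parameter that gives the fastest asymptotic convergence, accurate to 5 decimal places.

ω* = 1.92353

B_J for the 78×78 system has eigenvalues cos(kπ/79); ρ_J = cos(π/79) = 0.99921.
√(1 − cos²(π/79)) = sin(π/79) ≈ 0.039757.
So ω* = 2/1.039757 = 1.92353 (Young).
ρ_SOR = ω* − 1 = 1.92353 − 1 = 0.92353.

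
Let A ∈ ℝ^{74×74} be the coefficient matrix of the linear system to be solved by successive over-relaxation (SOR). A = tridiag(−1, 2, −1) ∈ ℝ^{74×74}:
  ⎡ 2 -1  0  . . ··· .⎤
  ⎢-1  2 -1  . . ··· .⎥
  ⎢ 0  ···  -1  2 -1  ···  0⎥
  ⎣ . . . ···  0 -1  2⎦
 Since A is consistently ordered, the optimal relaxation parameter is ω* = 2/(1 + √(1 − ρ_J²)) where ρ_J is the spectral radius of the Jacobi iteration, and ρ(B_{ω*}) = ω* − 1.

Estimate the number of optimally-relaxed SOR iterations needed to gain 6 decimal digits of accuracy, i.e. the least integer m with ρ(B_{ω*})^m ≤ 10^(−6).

m = 165

ρ_J = max_k |cos(kπ/75)| = cos(π/75) = 0.9991228
√(1 − cos²(π/75)) = sin(π/75) ≈ 0.0418757.
Then 2/(1+√(1−ρ_J²)) = 2/(1+0.0418757); ω* = 2/1.0418757 = 1.9196148.
[ρ_SOR] ω* − 1 = 0.9196148.
6·ln10 = 13.8155; −ln(0.9196148) = 0.0838004; m = ⌈13.8155/0.0838004⌉ = ⌈164.862⌉ = 165.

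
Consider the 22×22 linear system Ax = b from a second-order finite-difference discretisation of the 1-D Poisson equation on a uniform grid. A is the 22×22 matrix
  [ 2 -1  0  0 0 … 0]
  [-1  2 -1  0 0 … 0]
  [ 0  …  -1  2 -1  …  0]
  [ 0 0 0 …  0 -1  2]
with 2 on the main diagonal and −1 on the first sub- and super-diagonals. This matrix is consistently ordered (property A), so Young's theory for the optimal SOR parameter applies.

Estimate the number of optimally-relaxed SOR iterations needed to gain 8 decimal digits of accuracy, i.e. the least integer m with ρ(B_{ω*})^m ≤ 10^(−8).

n=22: λ(B_J) = 1 − λ(A)/2 = cos(kπ/23); k=1 gives ρ_J = 0.9906859.
√(1−ρ_J²) = |sin(π/23)| = 0.1361666
[ω*] 2 ÷ (1 + 0.1361666) = 2 ÷ 1.1361666 = 1.7603052.
Hence ρ(B_{ω*}) = 1.7603052 − 1 = 0.7603052.
(0.7603052)^m ≤ 10^{−8}  ⇒  m·ln(0.7603052) ≤ −8·ln10  ⇒  m ≥ 67.220  ⇒  m = 68

m = 68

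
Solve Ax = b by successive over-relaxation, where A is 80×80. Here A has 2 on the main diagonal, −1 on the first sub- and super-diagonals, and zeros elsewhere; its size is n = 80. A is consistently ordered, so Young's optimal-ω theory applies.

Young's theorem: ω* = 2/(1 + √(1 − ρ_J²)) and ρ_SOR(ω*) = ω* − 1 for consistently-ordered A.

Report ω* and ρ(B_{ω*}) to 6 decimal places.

ω* = 1.925344, ρ_SOR = 0.925344

[ρ_J] n=80: ρ(B_J) = cos(π/(n+1)) = cos(π/81) = 0.999248.
root = sin(π/81) = 0.0387754  (since 1−cos² = sin²).
So ω* = 2/1.0387754 = 1.925344 (Young).
[ρ_SOR] ω* − 1 = 0.925344.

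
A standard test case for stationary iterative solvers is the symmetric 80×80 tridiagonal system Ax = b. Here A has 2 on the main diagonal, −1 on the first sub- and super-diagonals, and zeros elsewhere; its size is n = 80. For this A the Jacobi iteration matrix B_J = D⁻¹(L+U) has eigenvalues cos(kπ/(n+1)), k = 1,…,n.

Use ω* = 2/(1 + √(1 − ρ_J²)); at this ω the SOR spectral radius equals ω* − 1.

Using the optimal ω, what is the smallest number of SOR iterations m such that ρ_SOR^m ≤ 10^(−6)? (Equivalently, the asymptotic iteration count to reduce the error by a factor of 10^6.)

½·tridiag(1,0,1) at n=80: λ_k = cos(kπ/81); max |λ| at k=1 ⇒ ρ_J = cos(π/81) ≈ 0.9992480.
1 − cos²(π/81) = sin²(π/81) ⇒ √(1−ρ_J²) = sin(π/81) = 0.0387754.
So ω* = 2/1.0387754 = 1.9253440 (Young).
ρ_SOR = ω* − 1 = 1.9253440 − 1 = 0.9253440.
6·ln10 = 13.8155; −ln(0.9253440) = 0.0775897; m = ⌈13.8155/0.0775897⌉ = ⌈178.058⌉ = 179.

m = 179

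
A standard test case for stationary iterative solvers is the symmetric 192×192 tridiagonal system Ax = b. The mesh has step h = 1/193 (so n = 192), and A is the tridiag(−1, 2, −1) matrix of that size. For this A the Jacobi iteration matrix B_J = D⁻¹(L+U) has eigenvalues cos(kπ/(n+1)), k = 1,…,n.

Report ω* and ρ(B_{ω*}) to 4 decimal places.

ω* = 1.9680, ρ_SOR = 0.9680

ρ_J = max_k |cos(kπ/193)| = cos(π/193) = 0.9999
root = sin(π/193) = 0.01628  (since 1−cos² = sin²).
Young: ω* = 2/(1+√(1−ρ_J²)) = 2/(1+0.01628) = 2/1.01628 = 1.9680.
ρ_SOR = ω* − 1 = 1.9680 − 1 = 0.9680.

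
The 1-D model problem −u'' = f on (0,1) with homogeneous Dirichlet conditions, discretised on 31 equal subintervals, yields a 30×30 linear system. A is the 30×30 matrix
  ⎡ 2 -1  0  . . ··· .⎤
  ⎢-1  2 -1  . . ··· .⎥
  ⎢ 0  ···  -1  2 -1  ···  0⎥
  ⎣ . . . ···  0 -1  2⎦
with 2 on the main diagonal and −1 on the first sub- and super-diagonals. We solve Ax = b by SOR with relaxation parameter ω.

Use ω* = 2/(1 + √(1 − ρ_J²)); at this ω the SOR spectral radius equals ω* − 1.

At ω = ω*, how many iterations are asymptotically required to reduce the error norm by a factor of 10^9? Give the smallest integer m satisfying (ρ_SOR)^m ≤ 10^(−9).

spectrum of D⁻¹(L+U) = {cos(kπ/31) : 1≤k≤30}; ρ_J = cos(π/31) = 0.9948693.
√(1−ρ_J²) simplifies to sin(π/31) = 0.1011683.
[ω*] 2 ÷ (1 + 0.1011683) = 2 ÷ 1.1011683 = 1.8162528.
At ω = 1.8162528 every |λ(B_ω)| = ω−1, so ρ_SOR = 0.8162528.
ρ_SOR^m ≤ 10^(−9) ⇔ m ≥ 9·ln10/(−ln 0.8162528) = 20.7233/0.203031 = 102.070; m = ⌈102.070⌉ = 103.

m = 103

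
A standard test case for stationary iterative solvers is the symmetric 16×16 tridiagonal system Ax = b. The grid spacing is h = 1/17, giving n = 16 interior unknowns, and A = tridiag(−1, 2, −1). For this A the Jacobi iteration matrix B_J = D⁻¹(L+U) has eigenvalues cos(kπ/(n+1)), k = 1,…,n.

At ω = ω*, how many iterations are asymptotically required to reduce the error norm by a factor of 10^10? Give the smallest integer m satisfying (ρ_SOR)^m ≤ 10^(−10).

m = 62

½·tridiag(1,0,1) at n=16: λ_k = cos(kπ/17); max |λ| at k=1 ⇒ ρ_J = cos(π/17) ≈ 0.9829731.
√(1 − cos²(π/17)) = sin(π/17) ≈ 0.1837495.
Young: ω* = 2/(1+√(1−ρ_J²)) = 2/(1+0.1837495) = 2/1.1837495 = 1.6895466.
At ω = 1.6895466 every |λ(B_ω)| = ω−1, so ρ_SOR = 0.6895466.
Need (0.6895466)^m ≤ 10^(−10): m ≥ 10·ln10/|ln 0.6895466| = 23.0259/0.371721 = 61.944 ⇒ m = 62.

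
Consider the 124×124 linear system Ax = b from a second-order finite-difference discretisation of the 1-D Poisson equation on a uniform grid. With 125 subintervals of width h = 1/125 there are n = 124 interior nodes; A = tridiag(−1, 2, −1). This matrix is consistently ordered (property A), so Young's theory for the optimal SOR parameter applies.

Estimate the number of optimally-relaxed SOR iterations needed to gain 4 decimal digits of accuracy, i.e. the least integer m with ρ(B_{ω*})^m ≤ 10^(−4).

m = 184

n=124: λ(B_J) = 1 − λ(A)/2 = cos(kπ/125); k=1 gives ρ_J = 0.9996842.
1 − cos²(π/125) = sin²(π/125) ⇒ √(1−ρ_J²) = sin(π/125) = 0.0251301.
ω* = 2/(1 + 0.0251301) = 2/1.0251301 = 1.9509719.
ρ_SOR = ω* − 1 ≈ 0.9509719.
ρ_SOR^m ≤ 10^(−4) ⇔ m ≥ 4·ln10/(−ln 0.9509719) = 9.21034/0.0502708 = 183.215; m = ⌈183.215⌉ = 184.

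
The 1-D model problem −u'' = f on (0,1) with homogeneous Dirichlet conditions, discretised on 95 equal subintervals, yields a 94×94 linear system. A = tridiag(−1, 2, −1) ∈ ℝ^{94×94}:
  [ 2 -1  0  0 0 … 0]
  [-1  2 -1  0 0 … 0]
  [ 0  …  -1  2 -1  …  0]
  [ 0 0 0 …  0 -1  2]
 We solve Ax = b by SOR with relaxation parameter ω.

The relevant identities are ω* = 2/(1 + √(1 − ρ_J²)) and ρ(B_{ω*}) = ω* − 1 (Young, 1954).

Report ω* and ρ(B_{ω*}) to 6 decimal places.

ω* = 1.935990, ρ_SOR = 0.935990

[ρ_J] n=94: ρ(B_J) = cos(π/(n+1)) = cos(π/95) = 0.999453.
1 − cos²(π/95) = sin²(π/95) ⇒ √(1−ρ_J²) = sin(π/95) = 0.0330634.
So ω* = 2/1.0330634 = 1.935990 (Young).
ρ(B_{ω*}) = ω*−1 = 0.935990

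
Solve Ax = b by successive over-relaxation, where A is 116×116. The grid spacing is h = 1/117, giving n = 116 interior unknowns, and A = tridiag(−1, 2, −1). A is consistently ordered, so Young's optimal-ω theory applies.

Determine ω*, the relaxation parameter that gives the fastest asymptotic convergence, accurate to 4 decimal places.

[ρ_J] n=116: ρ(B_J) = cos(π/(n+1)) = cos(π/117) = 0.9996.
root = sin(π/117) = 0.02685  (since 1−cos² = sin²).
ω* = 2/(1+0.02685) = 1.9477
and ρ(B_{ω*}) = 1.9477 − 1 = 0.9477.

ω* = 1.9477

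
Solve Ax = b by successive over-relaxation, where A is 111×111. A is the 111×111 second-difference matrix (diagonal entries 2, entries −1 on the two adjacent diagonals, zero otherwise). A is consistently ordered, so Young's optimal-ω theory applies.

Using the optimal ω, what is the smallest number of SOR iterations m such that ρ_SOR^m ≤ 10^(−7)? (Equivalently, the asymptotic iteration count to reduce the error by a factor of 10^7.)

m = 288

ρ_J = max_k |cos(kπ/112)| = cos(π/112) = 0.9996066
√(1−ρ_J²) simplifies to sin(π/112) = 0.0280463.
ω* = 2/(1+0.0280463) = 1.9454377
ρ_SOR = ω* − 1 = 1.9454377 − 1 = 0.9454377.
Need (0.9454377)^m ≤ 10^(−7): m ≥ 7·ln10/|ln 0.9454377| = 16.1181/0.0561073 = 287.273 ⇒ m = 288.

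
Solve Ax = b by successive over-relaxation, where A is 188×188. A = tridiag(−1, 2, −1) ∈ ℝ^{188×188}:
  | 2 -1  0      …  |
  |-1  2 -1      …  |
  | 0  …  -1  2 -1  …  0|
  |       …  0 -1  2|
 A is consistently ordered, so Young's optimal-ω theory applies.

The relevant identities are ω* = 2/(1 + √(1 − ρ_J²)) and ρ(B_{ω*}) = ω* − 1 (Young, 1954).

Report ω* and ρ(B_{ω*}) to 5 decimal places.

ω* = 1.96730, ρ_SOR = 0.96730

[ρ_J] n=188: ρ(B_J) = cos(π/(n+1)) = cos(π/189) = 0.99986.
√(1 − cos²(π/189)) = sin(π/189) ≈ 0.016621.
So ω* = 2/1.016621 = 1.96730 (Young).
ρ(B_{ω*}) = ω*−1 = 0.96730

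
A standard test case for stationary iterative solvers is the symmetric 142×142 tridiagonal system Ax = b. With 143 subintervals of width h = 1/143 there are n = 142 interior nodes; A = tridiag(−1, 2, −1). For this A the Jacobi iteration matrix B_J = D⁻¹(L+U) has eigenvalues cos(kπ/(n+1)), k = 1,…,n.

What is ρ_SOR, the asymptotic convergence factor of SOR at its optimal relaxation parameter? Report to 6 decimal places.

ρ_J = max_k |cos(kπ/143)| = cos(π/143) = 0.999759
√(1−ρ_J²) = |sin(π/143)| = 0.0219674
Young: ω* = 2/(1+√(1−ρ_J²)) = 2/(1+0.0219674) = 2/1.0219674 = 1.957010.
At ω = 1.957010 every |λ(B_ω)| = ω−1, so ρ_SOR = 0.957010.

ρ_SOR = 0.957010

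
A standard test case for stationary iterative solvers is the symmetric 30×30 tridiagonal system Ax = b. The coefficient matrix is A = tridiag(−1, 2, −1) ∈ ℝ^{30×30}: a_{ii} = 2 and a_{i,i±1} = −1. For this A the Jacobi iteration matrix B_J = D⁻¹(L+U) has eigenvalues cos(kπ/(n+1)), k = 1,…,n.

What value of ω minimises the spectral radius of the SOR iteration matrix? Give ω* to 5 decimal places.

ω* = 1.81625

[ρ_J] n=30: ρ(B_J) = cos(π/(n+1)) = cos(π/31) = 0.99487.
1 − cos²(π/31) = sin²(π/31) ⇒ √(1−ρ_J²) = sin(π/31) = 0.101168.
ω* = 2/(1+0.101168) = 1.81625
[ρ_SOR] ω* − 1 = 0.81625.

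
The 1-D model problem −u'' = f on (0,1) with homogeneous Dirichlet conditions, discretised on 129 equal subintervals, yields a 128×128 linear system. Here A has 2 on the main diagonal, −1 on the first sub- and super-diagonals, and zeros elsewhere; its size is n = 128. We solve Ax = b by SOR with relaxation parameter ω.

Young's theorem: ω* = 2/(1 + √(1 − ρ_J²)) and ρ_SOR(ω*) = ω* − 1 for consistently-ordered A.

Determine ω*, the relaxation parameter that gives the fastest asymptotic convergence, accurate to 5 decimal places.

With n=128, ρ(Jacobi) = cos(π/129) = 0.99970.
root = sin(π/129) = 0.024351  (since 1−cos² = sin²).
Then 2/(1+√(1−ρ_J²)) = 2/(1+0.024351); ω* = 2/1.024351 = 1.95246.
[ρ_SOR] ω* − 1 = 0.95246.

ω* = 1.95246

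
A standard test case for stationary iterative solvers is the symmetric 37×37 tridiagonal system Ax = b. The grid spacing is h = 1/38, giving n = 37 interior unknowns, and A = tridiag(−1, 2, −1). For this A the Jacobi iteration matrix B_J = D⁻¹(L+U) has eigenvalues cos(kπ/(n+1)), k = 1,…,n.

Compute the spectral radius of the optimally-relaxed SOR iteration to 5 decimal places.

ρ_J = max_k |cos(kπ/38)| = cos(π/38) = 0.99658
√(1−ρ_J²) simplifies to sin(π/38) = 0.082579.
Young: ω* = 2/(1+√(1−ρ_J²)) = 2/(1+0.082579) = 2/1.082579 = 1.84744.
ρ_SOR = ω* − 1 ≈ 0.84744.

ρ_SOR = 0.84744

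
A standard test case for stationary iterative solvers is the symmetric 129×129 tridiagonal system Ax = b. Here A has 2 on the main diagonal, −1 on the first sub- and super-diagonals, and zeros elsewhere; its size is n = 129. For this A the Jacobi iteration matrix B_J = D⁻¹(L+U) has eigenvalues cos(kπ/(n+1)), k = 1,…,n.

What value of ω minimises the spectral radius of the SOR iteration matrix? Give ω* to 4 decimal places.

ω* = 1.9528

n=129: λ(B_J) = 1 − λ(A)/2 = cos(kπ/130); k=1 gives ρ_J = 0.9997.
√(1−ρ_J²) = |sin(π/130)| = 0.02416
So ω* = 2/1.02416 = 1.9528 (Young).
and ρ(B_{ω*}) = 1.9528 − 1 = 0.9528.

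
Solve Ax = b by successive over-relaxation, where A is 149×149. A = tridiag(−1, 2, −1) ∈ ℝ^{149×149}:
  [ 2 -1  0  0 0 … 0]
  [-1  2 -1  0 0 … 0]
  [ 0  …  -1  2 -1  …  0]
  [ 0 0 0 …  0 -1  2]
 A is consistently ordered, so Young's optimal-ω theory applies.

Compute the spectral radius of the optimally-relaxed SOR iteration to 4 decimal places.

[ρ_J] n=149: ρ(B_J) = cos(π/(n+1)) = cos(π/150) = 0.9998.
√(1 − cos²(π/150)) = sin(π/150) ≈ 0.02094.
ω* = 2/(1+0.02094) = 1.9590
ρ(B_{ω*}) = ω*−1 = 0.9590

ρ_SOR = 0.9590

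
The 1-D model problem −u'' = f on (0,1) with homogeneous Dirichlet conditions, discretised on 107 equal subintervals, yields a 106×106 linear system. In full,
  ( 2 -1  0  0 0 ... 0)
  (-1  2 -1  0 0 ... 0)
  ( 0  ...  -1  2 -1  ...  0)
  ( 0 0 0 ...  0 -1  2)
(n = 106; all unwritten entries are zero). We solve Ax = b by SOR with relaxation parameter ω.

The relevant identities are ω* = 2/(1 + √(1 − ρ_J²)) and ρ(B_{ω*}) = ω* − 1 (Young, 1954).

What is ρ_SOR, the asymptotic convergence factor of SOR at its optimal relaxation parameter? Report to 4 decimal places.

ρ_SOR = 0.9430

½·tridiag(1,0,1) at n=106: λ_k = cos(kπ/107); max |λ| at k=1 ⇒ ρ_J = cos(π/107) ≈ 0.9996.
√(1−ρ_J²) = |sin(π/107)| = 0.02936
ω* = 2/(1 + 0.02936) = 2/1.02936 = 1.9430.
ρ_SOR = ω* − 1 ≈ 0.9430.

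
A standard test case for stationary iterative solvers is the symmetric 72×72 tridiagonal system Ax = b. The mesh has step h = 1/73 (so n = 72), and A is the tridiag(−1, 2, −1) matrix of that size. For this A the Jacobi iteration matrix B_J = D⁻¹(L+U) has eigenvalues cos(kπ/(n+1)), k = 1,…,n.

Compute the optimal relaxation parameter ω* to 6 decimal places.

ρ_J = max_k |cos(kπ/73)| = cos(π/73) = 0.999074
√(1 − cos²(π/73)) = sin(π/73) ≈ 0.0430222.
ω* = 2 / (1 + 0.0430222) = 2 / 1.0430222 ≈ 1.917505.
[ρ_SOR] ω* − 1 = 0.917505.

ω* = 1.917505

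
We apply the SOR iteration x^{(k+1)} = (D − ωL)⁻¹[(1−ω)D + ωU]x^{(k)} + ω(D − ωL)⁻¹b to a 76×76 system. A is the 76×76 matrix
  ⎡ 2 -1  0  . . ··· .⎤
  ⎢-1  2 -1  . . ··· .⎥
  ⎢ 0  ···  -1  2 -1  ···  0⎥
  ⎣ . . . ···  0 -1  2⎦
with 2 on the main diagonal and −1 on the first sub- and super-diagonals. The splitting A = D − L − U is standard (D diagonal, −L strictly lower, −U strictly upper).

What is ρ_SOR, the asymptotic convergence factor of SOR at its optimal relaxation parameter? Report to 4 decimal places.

ρ_SOR = 0.9216

spectrum of D⁻¹(L+U) = {cos(kπ/77) : 1≤k≤76}; ρ_J = cos(π/77) = 0.9992.
√(1−ρ_J²) simplifies to sin(π/77) = 0.04079.
Young: ω* = 2/(1+√(1−ρ_J²)) = 2/(1+0.04079) = 2/1.04079 = 1.9216.
Hence ρ(B_{ω*}) = 1.9216 − 1 = 0.9216.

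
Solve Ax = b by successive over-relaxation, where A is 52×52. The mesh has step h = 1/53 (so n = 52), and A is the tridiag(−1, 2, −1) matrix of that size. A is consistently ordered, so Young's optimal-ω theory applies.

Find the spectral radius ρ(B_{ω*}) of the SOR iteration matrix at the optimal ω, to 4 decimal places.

[ρ_J] n=52: ρ(B_J) = cos(π/(n+1)) = cos(π/53) = 0.9982.
1 − cos²(π/53) = sin²(π/53) ⇒ √(1−ρ_J²) = sin(π/53) = 0.05924.
[ω*] 2 ÷ (1 + 0.05924) = 2 ÷ 1.05924 = 1.8881.
ρ_SOR = ω* − 1 ≈ 0.8881.

ρ_SOR = 0.8881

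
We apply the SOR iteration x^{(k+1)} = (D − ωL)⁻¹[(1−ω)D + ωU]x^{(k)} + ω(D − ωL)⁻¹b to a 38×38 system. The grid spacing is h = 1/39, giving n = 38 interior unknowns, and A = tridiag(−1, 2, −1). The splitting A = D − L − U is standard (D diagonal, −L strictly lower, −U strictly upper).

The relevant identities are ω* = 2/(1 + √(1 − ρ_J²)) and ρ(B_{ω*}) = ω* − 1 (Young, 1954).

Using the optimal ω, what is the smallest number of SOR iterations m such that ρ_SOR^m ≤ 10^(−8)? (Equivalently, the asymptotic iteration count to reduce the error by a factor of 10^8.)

½·tridiag(1,0,1) at n=38: λ_k = cos(kπ/39); max |λ| at k=1 ⇒ ρ_J = cos(π/39) ≈ 0.9967573.
√(1−ρ_J²) = |sin(π/39)| = 0.0804666
Then 2/(1+√(1−ρ_J²)) = 2/(1+0.0804666); ω* = 2/1.0804666 = 1.8510521.
ρ_SOR = ω* − 1 = 1.8510521 − 1 = 0.8510521.
ρ_SOR^m ≤ 10^(−8) ⇔ m ≥ 8·ln10/(−ln 0.8510521) = 18.4207/0.161282 = 114.214; m = ⌈114.214⌉ = 115.

m = 115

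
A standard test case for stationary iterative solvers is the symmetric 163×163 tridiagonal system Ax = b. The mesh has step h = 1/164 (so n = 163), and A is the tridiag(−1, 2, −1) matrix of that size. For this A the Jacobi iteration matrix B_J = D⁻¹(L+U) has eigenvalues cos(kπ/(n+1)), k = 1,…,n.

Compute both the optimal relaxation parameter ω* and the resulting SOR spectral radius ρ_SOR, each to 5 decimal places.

n=163: λ(B_J) = 1 − λ(A)/2 = cos(kπ/164); k=1 gives ρ_J = 0.99982.
root = sin(π/164) = 0.019155  (since 1−cos² = sin²).
So ω* = 2/1.019155 = 1.96241 (Young).
[ρ_SOR] ω* − 1 = 0.96241.

ω* = 1.96241, ρ_SOR = 0.96241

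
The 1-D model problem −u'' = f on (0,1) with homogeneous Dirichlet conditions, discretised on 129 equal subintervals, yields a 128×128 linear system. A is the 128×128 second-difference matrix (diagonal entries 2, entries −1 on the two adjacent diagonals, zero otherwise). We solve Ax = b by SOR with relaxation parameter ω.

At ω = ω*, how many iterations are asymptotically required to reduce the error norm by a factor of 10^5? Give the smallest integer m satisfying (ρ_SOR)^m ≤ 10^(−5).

spectrum of D⁻¹(L+U) = {cos(kπ/129) : 1≤k≤128}; ρ_J = cos(π/129) = 0.9997035.
root = sin(π/129) = 0.0243510  (since 1−cos² = sin²).
So ω* = 2/1.0243510 = 1.9524558 (Young).
[ρ_SOR] ω* − 1 = 0.9524558.
For 5 digits: m = 5·ln10 / (−ln 0.9524558) = 11.5129/0.0487116 = 236.348; round up → m = 237.

m = 237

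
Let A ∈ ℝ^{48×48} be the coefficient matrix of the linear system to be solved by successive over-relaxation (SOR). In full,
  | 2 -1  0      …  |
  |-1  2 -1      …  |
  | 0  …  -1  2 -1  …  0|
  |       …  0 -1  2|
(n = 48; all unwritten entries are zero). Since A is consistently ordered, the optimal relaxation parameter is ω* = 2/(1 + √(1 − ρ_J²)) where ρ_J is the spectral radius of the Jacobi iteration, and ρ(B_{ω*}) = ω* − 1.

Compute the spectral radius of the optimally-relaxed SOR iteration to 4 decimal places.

ρ_J = max_k |cos(kπ/49)| = cos(π/49) = 0.9979
root = sin(π/49) = 0.06407  (since 1−cos² = sin²).
Young: ω* = 2/(1+√(1−ρ_J²)) = 2/(1+0.06407) = 2/1.06407 = 1.8796.
and ρ(B_{ω*}) = 1.8796 − 1 = 0.8796.

ρ_SOR = 0.8796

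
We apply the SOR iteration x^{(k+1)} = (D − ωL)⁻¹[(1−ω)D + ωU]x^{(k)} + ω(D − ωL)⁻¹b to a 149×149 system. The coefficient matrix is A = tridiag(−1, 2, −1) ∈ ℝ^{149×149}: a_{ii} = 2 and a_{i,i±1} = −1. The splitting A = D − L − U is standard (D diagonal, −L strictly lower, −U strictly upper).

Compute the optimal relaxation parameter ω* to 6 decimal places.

ω* = 1.958974

B_J for the 149×149 system has eigenvalues cos(kπ/150); ρ_J = cos(π/150) = 0.999781.
√(1−ρ_J²) = |sin(π/150)| = 0.0209424
Young: ω* = 2/(1+√(1−ρ_J²)) = 2/(1+0.0209424) = 2/1.0209424 = 1.958974.
and ρ(B_{ω*}) = 1.958974 − 1 = 0.958974.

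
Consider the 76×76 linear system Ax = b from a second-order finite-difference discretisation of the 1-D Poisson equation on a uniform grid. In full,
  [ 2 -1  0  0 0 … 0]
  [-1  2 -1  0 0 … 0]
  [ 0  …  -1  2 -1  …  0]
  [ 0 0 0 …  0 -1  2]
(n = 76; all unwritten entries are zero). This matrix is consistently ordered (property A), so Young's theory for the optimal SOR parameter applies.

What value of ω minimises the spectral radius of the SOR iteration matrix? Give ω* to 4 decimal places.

ω* = 1.9216

ρ_J = max_k |cos(kπ/77)| = cos(π/77) = 0.9992
√(1−ρ_J²) = |sin(π/77)| = 0.04079
[ω*] 2 ÷ (1 + 0.04079) = 2 ÷ 1.04079 = 1.9216.
ρ_SOR = ω* − 1 = 1.9216 − 1 = 0.9216.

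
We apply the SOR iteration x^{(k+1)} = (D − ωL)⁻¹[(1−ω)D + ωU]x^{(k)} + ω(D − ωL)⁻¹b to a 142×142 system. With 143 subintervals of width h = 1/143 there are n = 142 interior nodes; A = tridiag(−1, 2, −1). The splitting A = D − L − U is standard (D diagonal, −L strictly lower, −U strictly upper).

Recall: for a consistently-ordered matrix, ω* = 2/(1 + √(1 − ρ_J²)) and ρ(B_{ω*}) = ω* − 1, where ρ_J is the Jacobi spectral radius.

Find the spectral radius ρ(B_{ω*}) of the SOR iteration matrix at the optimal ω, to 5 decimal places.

ρ_SOR = 0.95701

ρ_J = max_k |cos(kπ/143)| = cos(π/143) = 0.99976
root = sin(π/143) = 0.021967  (since 1−cos² = sin²).
Young: ω* = 2/(1+√(1−ρ_J²)) = 2/(1+0.021967) = 2/1.021967 = 1.95701.
[ρ_SOR] ω* − 1 = 0.95701.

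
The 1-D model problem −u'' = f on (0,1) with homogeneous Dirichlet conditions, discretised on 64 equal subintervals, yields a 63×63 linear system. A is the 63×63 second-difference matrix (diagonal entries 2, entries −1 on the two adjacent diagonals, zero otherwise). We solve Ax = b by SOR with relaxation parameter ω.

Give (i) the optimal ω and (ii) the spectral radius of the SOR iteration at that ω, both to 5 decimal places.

ω* = 1.90645, ρ_SOR = 0.90645

With n=63, ρ(Jacobi) = cos(π/64) = 0.99880.
√(1 − cos²(π/64)) = sin(π/64) ≈ 0.049068.
ω* = 2/(1+0.049068) = 1.90645
ρ(B_{ω*}) = ω*−1 = 0.90645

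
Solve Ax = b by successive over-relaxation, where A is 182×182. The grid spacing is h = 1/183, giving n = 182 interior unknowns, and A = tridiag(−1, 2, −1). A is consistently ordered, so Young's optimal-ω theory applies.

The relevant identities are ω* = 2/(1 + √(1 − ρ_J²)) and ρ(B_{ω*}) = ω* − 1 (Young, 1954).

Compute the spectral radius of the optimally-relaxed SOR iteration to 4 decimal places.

ρ_SOR = 0.9662

With n=182, ρ(Jacobi) = cos(π/183) = 0.9999.
1 − cos²(π/183) = sin²(π/183) ⇒ √(1−ρ_J²) = sin(π/183) = 0.01717.
ω* = 2/(1 + 0.01717) = 2/1.01717 = 1.9662.
At ω = 1.9662 every |λ(B_ω)| = ω−1, so ρ_SOR = 0.9662.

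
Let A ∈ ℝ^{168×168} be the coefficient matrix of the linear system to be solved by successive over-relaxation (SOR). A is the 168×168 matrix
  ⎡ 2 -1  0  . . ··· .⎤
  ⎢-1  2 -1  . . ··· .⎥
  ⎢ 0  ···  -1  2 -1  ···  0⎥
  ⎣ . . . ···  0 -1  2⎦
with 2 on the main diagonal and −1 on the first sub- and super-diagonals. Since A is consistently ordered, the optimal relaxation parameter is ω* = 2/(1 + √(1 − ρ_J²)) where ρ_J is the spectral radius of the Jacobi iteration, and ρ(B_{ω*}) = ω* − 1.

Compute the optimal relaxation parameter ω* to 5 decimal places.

With n=168, ρ(Jacobi) = cos(π/169) = 0.99983.
√(1 − cos²(π/169)) = sin(π/169) ≈ 0.018588.
ω* = 2/(1+0.018588) = 1.96350
Hence ρ(B_{ω*}) = 1.96350 − 1 = 0.96350.

ω* = 1.96350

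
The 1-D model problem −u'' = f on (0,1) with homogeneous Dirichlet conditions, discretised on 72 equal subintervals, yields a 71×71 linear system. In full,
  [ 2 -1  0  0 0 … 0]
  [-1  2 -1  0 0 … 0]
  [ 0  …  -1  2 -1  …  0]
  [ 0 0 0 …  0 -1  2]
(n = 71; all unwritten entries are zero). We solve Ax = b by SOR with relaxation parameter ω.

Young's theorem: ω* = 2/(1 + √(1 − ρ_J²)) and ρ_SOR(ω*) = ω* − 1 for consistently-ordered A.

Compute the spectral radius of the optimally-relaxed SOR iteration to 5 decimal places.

ρ_SOR = 0.91641

n=71: λ(B_J) = 1 − λ(A)/2 = cos(kπ/72); k=1 gives ρ_J = 0.99905.
√(1−ρ_J²) simplifies to sin(π/72) = 0.043619.
Then 2/(1+√(1−ρ_J²)) = 2/(1+0.043619); ω* = 2/1.043619 = 1.91641.
ρ_SOR = ω* − 1 = 1.91641 − 1 = 0.91641.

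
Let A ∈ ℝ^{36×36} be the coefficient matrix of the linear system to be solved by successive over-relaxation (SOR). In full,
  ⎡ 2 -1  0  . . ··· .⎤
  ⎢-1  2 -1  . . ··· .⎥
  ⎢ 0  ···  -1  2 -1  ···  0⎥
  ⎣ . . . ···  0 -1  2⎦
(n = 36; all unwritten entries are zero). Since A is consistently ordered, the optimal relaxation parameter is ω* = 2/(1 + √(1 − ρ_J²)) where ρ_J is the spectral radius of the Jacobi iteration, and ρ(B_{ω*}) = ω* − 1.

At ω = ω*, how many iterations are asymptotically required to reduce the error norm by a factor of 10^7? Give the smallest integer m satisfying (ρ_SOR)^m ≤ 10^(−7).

n=36: λ(B_J) = 1 − λ(A)/2 = cos(kπ/37); k=1 gives ρ_J = 0.9963975.
root = sin(π/37) = 0.0848059  (since 1−cos² = sin²).
Young: ω* = 2/(1+√(1−ρ_J²)) = 2/(1+0.0848059) = 2/1.0848059 = 1.8436478.
and ρ(B_{ω*}) = 1.8436478 − 1 = 0.8436478.
m ≥ 7·ln10 / (−ln 0.8436478) = 94.801; smallest integer m = 95.

m = 95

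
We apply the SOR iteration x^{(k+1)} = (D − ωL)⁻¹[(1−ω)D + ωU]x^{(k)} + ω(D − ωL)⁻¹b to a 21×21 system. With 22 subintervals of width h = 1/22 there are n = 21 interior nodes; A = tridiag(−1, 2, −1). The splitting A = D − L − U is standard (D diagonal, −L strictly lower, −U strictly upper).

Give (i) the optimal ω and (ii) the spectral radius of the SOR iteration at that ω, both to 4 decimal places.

ρ_J = max_k |cos(kπ/22)| = cos(π/22) = 0.9898
root = sin(π/22) = 0.14231  (since 1−cos² = sin²).
Young: ω* = 2/(1+√(1−ρ_J²)) = 2/(1+0.14231) = 2/1.14231 = 1.7508.
At ω = 1.7508 every |λ(B_ω)| = ω−1, so ρ_SOR = 0.7508.

ω* = 1.7508, ρ_SOR = 0.7508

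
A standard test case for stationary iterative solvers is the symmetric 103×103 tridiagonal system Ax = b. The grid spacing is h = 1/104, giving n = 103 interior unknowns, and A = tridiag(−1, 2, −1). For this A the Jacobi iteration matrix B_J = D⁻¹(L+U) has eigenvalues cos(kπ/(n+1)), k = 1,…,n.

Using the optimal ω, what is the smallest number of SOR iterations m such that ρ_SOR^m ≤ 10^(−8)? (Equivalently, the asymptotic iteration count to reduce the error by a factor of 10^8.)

½·tridiag(1,0,1) at n=103: λ_k = cos(kπ/104); max |λ| at k=1 ⇒ ρ_J = cos(π/104) ≈ 0.9995438.
√(1−ρ_J²) = |sin(π/104)| = 0.0302030
ω* = 2/(1+0.0302030) = 1.9413650
[ρ_SOR] ω* − 1 = 0.9413650.
(0.9413650)^m ≤ 10^{−8}  ⇒  m·ln(0.9413650) ≤ −8·ln10  ⇒  m ≥ 304.856  ⇒  m = 305

m = 305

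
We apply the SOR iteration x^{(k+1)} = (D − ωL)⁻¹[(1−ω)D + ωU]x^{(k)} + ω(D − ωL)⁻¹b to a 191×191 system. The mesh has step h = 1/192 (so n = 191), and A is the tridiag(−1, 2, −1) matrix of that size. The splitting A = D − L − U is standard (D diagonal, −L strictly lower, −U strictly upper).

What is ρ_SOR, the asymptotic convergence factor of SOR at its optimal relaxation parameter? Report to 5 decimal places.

ρ_SOR = 0.96780

B_J for the 191×191 system has eigenvalues cos(kπ/192); ρ_J = cos(π/192) = 0.99987.
1 − cos²(π/192) = sin²(π/192) ⇒ √(1−ρ_J²) = sin(π/192) = 0.016362.
ω* = 2 / (1 + 0.016362) = 2 / 1.016362 ≈ 1.96780.
ρ_SOR = ω* − 1 ≈ 0.96780.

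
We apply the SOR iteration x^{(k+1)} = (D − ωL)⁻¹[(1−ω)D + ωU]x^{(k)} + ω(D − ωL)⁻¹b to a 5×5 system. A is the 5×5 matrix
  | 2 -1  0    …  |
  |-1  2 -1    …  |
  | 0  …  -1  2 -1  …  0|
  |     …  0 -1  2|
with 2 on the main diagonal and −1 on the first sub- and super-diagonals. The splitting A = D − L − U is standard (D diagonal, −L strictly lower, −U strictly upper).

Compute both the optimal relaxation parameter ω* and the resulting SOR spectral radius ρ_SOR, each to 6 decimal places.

ω* = 1.333333, ρ_SOR = 0.333333

B_J for the 5×5 system has eigenvalues cos(kπ/6); ρ_J = cos(π/6) = 0.866025.
√(1−ρ_J²) = |sin(π/6)| = 0.5000000
Young: ω* = 2/(1+√(1−ρ_J²)) = 2/(1+0.5000000) = 2/1.5000000 = 1.333333.
ρ_SOR = ω* − 1 ≈ 0.333333.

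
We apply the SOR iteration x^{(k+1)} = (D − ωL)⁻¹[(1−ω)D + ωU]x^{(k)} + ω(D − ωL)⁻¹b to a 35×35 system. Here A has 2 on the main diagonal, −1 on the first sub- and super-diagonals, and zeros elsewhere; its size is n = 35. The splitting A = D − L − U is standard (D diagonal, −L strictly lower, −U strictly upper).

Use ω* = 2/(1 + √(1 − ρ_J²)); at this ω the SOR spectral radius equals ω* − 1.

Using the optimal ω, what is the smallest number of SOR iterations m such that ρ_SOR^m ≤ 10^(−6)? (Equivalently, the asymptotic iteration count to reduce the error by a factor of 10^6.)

m = 80

ρ_J = max_k |cos(kπ/36)| = cos(π/36) = 0.9961947
√(1 − cos²(π/36)) = sin(π/36) ≈ 0.0871557.
Then 2/(1+√(1−ρ_J²)) = 2/(1+0.0871557); ω* = 2/1.0871557 = 1.8396629.
[ρ_SOR] ω* − 1 = 0.8396629.
m ≥ 6·ln10 / (−ln 0.8396629) = 79.056; smallest integer m = 80.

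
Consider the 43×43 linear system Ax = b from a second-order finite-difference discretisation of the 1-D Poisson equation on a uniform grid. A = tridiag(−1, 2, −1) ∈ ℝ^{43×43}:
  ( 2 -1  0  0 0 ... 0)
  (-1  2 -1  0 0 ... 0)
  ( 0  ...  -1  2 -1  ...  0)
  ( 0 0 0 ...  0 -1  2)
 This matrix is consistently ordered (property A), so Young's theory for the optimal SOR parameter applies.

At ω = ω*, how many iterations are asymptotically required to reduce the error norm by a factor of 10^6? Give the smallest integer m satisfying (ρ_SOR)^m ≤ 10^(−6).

With n=43, ρ(Jacobi) = cos(π/44) = 0.9974521.
√(1−ρ_J²) = |sin(π/44)| = 0.0713392
Then 2/(1+√(1−ρ_J²)) = 2/(1+0.0713392); ω* = 2/1.0713392 = 1.8668224.
ρ(B_{ω*}) = ω*−1 = 0.8668224
m ≥ 6·ln10 / (−ln 0.8668224) = 96.665; smallest integer m = 97.

m = 97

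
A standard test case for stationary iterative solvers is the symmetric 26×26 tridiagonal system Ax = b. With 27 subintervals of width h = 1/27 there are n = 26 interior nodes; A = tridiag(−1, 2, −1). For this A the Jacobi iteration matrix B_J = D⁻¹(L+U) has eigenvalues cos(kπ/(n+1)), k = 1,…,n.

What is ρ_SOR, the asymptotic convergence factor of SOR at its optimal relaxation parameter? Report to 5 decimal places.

ρ_SOR = 0.79197

[ρ_J] n=26: ρ(B_J) = cos(π/(n+1)) = cos(π/27) = 0.99324.
√(1−ρ_J²) = |sin(π/27)| = 0.116093
ω* = 2/(1+0.116093) = 1.79197
and ρ(B_{ω*}) = 1.79197 − 1 = 0.79197.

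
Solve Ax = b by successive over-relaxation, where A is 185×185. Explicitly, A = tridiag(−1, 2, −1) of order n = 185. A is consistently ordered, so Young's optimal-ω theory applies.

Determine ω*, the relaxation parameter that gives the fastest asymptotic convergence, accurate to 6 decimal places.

ω* = 1.966782

spectrum of D⁻¹(L+U) = {cos(kπ/186) : 1≤k≤185}; ρ_J = cos(π/186) = 0.999857.
√(1−ρ_J²) simplifies to sin(π/186) = 0.0168895.
ω* = 2/(1 + 0.0168895) = 2/1.0168895 = 1.966782.
[ρ_SOR] ω* − 1 = 0.966782.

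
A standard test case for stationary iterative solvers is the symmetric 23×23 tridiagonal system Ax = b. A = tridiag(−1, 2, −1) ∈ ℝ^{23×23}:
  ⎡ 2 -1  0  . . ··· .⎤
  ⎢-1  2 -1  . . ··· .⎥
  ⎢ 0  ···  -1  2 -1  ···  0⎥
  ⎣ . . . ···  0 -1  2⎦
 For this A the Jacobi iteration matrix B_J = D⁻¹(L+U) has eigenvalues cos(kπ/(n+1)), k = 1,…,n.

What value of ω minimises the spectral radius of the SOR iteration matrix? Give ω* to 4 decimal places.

ρ_J = max_k |cos(kπ/24)| = cos(π/24) = 0.9914
√(1 − cos²(π/24)) = sin(π/24) ≈ 0.13053.
ω* = 2/(1 + 0.13053) = 2/1.13053 = 1.7691.
ρ(B_{ω*}) = ω*−1 = 0.7691

ω* = 1.7691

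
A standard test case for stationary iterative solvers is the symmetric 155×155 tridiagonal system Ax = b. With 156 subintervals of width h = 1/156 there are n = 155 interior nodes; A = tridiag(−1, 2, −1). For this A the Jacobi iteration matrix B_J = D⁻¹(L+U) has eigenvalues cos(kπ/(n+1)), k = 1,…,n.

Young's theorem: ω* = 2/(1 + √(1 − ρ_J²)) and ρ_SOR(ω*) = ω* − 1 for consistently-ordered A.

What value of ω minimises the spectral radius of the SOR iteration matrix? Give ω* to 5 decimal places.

½·tridiag(1,0,1) at n=155: λ_k = cos(kπ/156); max |λ| at k=1 ⇒ ρ_J = cos(π/156) ≈ 0.99980.
√(1 − cos²(π/156)) = sin(π/156) ≈ 0.020137.
ω* = 2/(1 + 0.020137) = 2/1.020137 = 1.96052.
ρ_SOR = ω* − 1 ≈ 0.96052.

ω* = 1.96052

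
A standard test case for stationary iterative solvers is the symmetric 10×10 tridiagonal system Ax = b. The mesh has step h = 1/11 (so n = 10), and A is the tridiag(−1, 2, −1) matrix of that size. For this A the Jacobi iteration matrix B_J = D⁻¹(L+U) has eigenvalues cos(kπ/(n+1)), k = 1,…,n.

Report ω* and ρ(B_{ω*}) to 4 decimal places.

ω* = 1.5604, ρ_SOR = 0.5604

ρ_J = max_k |cos(kπ/11)| = cos(π/11) = 0.9595
√(1−ρ_J²) simplifies to sin(π/11) = 0.28173.
ω* = 2/(1+0.28173) = 1.5604
ρ_SOR = ω* − 1 ≈ 0.5604.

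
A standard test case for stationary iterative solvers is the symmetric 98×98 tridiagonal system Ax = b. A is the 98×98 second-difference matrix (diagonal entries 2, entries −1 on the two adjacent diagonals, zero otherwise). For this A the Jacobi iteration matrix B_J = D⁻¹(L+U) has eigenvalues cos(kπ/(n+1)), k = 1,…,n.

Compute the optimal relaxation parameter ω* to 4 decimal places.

spectrum of D⁻¹(L+U) = {cos(kπ/99) : 1≤k≤98}; ρ_J = cos(π/99) = 0.9995.
√(1−ρ_J²) = |sin(π/99)| = 0.03173
Young: ω* = 2/(1+√(1−ρ_J²)) = 2/(1+0.03173) = 2/1.03173 = 1.9385.
ρ(B_{ω*}) = ω*−1 = 0.9385

ω* = 1.9385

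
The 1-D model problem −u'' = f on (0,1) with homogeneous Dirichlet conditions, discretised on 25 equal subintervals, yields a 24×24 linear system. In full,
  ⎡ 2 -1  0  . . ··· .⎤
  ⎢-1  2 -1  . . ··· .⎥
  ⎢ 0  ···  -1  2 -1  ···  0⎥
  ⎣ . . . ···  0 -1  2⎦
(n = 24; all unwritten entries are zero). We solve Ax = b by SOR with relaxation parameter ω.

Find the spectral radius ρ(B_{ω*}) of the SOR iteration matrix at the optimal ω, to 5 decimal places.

[ρ_J] n=24: ρ(B_J) = cos(π/(n+1)) = cos(π/25) = 0.99211.
√(1 − cos²(π/25)) = sin(π/25) ≈ 0.125333.
ω* = 2/(1+0.125333) = 1.77725
ρ_SOR = ω* − 1 ≈ 0.77725.

ρ_SOR = 0.77725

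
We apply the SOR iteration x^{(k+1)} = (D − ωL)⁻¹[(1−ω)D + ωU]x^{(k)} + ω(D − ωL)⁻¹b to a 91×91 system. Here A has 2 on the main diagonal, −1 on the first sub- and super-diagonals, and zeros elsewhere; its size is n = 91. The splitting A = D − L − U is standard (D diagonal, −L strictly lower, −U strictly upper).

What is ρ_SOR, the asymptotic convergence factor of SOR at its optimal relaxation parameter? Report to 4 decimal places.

spectrum of D⁻¹(L+U) = {cos(kπ/92) : 1≤k≤91}; ρ_J = cos(π/92) = 0.9994.
√(1−ρ_J²) simplifies to sin(π/92) = 0.03414.
ω* = 2/(1+0.03414) = 1.9340
At ω = 1.9340 every |λ(B_ω)| = ω−1, so ρ_SOR = 0.9340.

ρ_SOR = 0.9340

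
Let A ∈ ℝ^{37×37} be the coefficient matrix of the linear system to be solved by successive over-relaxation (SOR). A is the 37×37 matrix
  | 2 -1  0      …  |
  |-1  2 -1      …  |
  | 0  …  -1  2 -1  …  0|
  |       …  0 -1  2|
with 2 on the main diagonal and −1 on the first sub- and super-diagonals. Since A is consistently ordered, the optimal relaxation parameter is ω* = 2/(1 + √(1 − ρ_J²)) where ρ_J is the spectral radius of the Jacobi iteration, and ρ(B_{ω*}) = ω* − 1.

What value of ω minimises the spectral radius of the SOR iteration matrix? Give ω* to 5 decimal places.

ρ_J = max_k |cos(kπ/38)| = cos(π/38) = 0.99658
root = sin(π/38) = 0.082579  (since 1−cos² = sin²).
ω* = 2/(1+0.082579) = 1.84744
and ρ(B_{ω*}) = 1.84744 − 1 = 0.84744.

ω* = 1.84744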